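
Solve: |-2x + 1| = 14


An absolute value equation |expr| = 14 gives two cases:
Case 1: -2x + 1 = 14
  -2x = 13, so x = -13/2
Case 2: -2x + 1 = -14
  -2x = -15, so x = 15/2

x = -13/2, x = 15/2


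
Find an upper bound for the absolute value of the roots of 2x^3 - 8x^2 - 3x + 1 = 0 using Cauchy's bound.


Cauchy's bound: all roots r satisfy |r| <= 1 + max(|a_i/a_n|) for i = 0,...,n-1
where a_n is the leading coefficient.

Coefficients: [2, -8, -3, 1]
Leading coefficient a_n = 2
Ratios |a_i/a_n|: 4, 3/2, 1/2
Maximum ratio: 4
Cauchy's bound: |r| <= 1 + 4 = 5

Upper bound = 5


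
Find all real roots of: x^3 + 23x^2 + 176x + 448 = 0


Let p(x) = x^3 + 23x^2 + 176x + 448. By the rational root theorem (leading coefficient 1), any rational root is an integer divisor of 448: try ±1, ±2, ... in turn.
Test x = 1: value = 648 ≠ 0.
Test x = -1: value = 294 ≠ 0.
Test x = 2: value = 900 ≠ 0.
Test x = -2: value = 180 ≠ 0.
Test x = 4: value = 1584 ≠ 0.
Test x = -4: value = 48 ≠ 0.
Test x = 7: value = 3150 ≠ 0.
Test x = -7: value = 0 ✓, so (x + 7) is a factor.
Synthetic division by (x + 7): bring down 1; 1(-7) + 23 = 16; 16(-7) + 176 = 64; 64(-7) + 448 = 0 → quotient x^2 + 16x + 64, remainder 0.
Solve the quadratic x^2 + 16x + 64 = 0: discriminant = 16^2 - 4(1)(64) = 256 - 256 = 0.
Discriminant = 0, so a double root: x = -16/2 = -8.

x = -8 (multiplicity 2), x = -7


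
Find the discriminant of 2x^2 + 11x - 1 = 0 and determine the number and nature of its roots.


For ax^2 + bx + c = 0, discriminant D = b^2 - 4ac
Here a = 2, b = 11, c = -1
D = (11)^2 - 4(2)(-1) = 121 + 8 = 129

D = 129 > 0 but not a perfect square
The equation has 2 distinct real irrational roots.

Discriminant = 129, 2 distinct real irrational roots


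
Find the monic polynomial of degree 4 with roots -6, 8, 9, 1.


A monic polynomial with roots -6, 8, 9, 1 is:
p(x) = (x + 6)(x - 8)(x - 9)(x - 1)
After multiplying by (x + 6): x + 6
After multiplying by (x - 8): x^2 - 2x - 48
After multiplying by (x - 9): x^3 - 11x^2 - 30x + 432
After multiplying by (x - 1): x^4 - 12x^3 - 19x^2 + 462x - 432

x^4 - 12x^3 - 19x^2 + 462x - 432


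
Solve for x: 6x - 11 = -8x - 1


Starting with: 6x - 11 = -8x - 1
Move all x terms to left: (6 + 8)x = -1 + 11
Simplify: 14x = 10
Divide both sides by 14: x = 5/7

x = 5/7


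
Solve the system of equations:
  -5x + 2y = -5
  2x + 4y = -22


Using Cramer's rule:
Determinant D = (-5)(4) - (2)(2) = -20 - 4 = -24
Dx = (-5)(4) - (-22)(2) = -20 + 44 = 24
Dy = (-5)(-22) - (2)(-5) = 110 + 10 = 120
x = Dx/D = 24/-24 = -1
y = Dy/D = 120/-24 = -5

x = -1, y = -5


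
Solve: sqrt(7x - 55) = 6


Square both sides: 7x - 55 = 6^2 = 36
7x = 36 + 55 = 91
x = 13
Check: sqrt(7*13 - 55) = sqrt(36) = 6 ✓

x = 13


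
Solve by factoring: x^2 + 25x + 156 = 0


We need two numbers that multiply to 156 and add to 25.
Those numbers are 12 and 13 (since 12 * 13 = 156 and 12 + 13 = 25).
So x^2 + 25x + 156 = (x + 12)(x + 13) = 0
Setting each factor to zero: x = -12 or x = -13

x = -13, x = -12


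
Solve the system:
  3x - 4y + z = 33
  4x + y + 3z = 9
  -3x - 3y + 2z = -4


Using Cramer's rule. Expand each determinant along the first row.
D  = 3*[1*2 - 3*(-3)] - (-4)*[4*2 - 3*(-3)] + 1*[4*(-3) - 1*(-3)]
  = 3*(11) - (-4)*(17) + 1*(-9) = 92
Dx = 33*[1*2 - 3*(-3)] - (-4)*[9*2 - 3*(-4)] + 1*[9*(-3) - 1*(-4)]
  = 33*(11) - (-4)*(30) + 1*(-23) = 460
Dy = 3*[9*2 - 3*(-4)] - 33*[4*2 - 3*(-3)] + 1*[4*(-4) - 9*(-3)]
  = 3*(30) - 33*(17) + 1*(11) = -460
Dz = 3*[1*(-4) - 9*(-3)] - (-4)*[4*(-4) - 9*(-3)] + 33*[4*(-3) - 1*(-3)]
  = 3*(23) - (-4)*(11) + 33*(-9) = -184
x = Dx/D = 460/92 = 5, y = Dy/D = -460/92 = -5, z = Dz/D = -184/92 = -2
Check eq1: (3)(5) + (-4)(-5) + (1)(-2) = 33 = 33 ✓
Check eq2: (4)(5) + (1)(-5) + (3)(-2) = 9 = 9 ✓
Check eq3: (-3)(5) + (-3)(-5) + (2)(-2) = -4 = -4 ✓

x = 5, y = -5, z = -2


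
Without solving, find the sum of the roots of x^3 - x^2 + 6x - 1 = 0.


By Vieta's formulas for x^3 + bx^2 + cx + d = 0:
  r1 + r2 + r3 = -b/a = 1
  r1*r2 + r1*r3 + r2*r3 = c/a = 6
  r1*r2*r3 = -d/a = 1


Sum = 1


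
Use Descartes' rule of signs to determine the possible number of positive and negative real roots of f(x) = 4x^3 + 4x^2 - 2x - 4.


Descartes' rule of signs:

For positive roots, count sign changes in f(x) = 4x^3 + 4x^2 - 2x - 4:
Signs of coefficients: +, +, -, -
Number of sign changes: 1
Possible positive real roots: 1

For negative roots, examine f(-x) = -4x^3 + 4x^2 + 2x - 4:
Signs of coefficients: -, +, +, -
Number of sign changes: 2
Possible negative real roots: 2, 0

Positive roots: 1; Negative roots: 2 or 0


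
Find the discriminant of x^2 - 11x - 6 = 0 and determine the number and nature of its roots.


For ax^2 + bx + c = 0, discriminant D = b^2 - 4ac
Here a = 1, b = -11, c = -6
D = (-11)^2 - 4(1)(-6) = 121 + 24 = 145

D = 145 > 0 but not a perfect square
The equation has 2 distinct real irrational roots.

Discriminant = 145, 2 distinct real irrational roots


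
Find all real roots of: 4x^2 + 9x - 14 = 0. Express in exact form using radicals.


Using the quadratic formula: x = (-b ± sqrt(b^2 - 4ac)) / (2a)
Here a = 4, b = 9, c = -14
Discriminant = b^2 - 4ac = 9^2 - 4(4)(-14) = 81 + 224 = 305
Since discriminant = 305 > 0, there are two real roots.
x = (-9 ± sqrt(305)) / 8
Numerically: x ≈ 1.0580 or x ≈ -3.3080

x = (-9 + sqrt(305)) / 8 or x = (-9 - sqrt(305)) / 8


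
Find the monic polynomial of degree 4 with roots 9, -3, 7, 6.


A monic polynomial with roots 9, -3, 7, 6 is:
p(x) = (x - 9)(x + 3)(x - 7)(x - 6)
After multiplying by (x - 9): x - 9
After multiplying by (x + 3): x^2 - 6x - 27
After multiplying by (x - 7): x^3 - 13x^2 + 15x + 189
After multiplying by (x - 6): x^4 - 19x^3 + 93x^2 + 99x - 1134

x^4 - 19x^3 + 93x^2 + 99x - 1134


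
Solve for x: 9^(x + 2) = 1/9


Express both sides with the same base.
1/9 = 9^(-1)
Since the bases match, equate exponents: x + 2 = -1
So x = -1 - (2) = -3

x = -3


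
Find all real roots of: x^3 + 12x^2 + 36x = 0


The constant term is 0, so x = 0 is a root. Factor out x:
  x(x^2 + 12x + 36) = 0
Solve the quadratic x^2 + 12x + 36 = 0: discriminant = 12^2 - 4(1)(36) = 144 - 144 = 0.
Discriminant = 0, so a double root: x = -12/2 = -6.

x = -6 (multiplicity 2), x = 0


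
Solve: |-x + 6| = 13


An absolute value equation |expr| = 13 gives two cases:
Case 1: -x + 6 = 13
  -x = 7, so x = -7
Case 2: -x + 6 = -13
  -x = -19, so x = 19

x = -7, x = 19


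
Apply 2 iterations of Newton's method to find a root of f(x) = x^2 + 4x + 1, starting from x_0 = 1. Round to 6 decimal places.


Newton's method: x_(n+1) = x_n - f(x_n)/f'(x_n)
f(x) = x^2 + 4x + 1
f'(x) = 2x + 4

Iteration 1:
  f(1.000000) = 6.000000
  f'(1.000000) = 6.000000
  x_1 = 1.000000 - (6.000000)/(6.000000) = 0.000000

Iteration 2:
  f(0.000000) = 1.000000
  f'(0.000000) = 4.000000
  x_2 = 0.000000 - (1.000000)/(4.000000) = -0.250000

x_2 = -0.250000


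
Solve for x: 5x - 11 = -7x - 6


Starting with: 5x - 11 = -7x - 6
Move all x terms to left: (5 + 7)x = -6 + 11
Simplify: 12x = 5
Divide both sides by 12: x = 5/12

x = 5/12


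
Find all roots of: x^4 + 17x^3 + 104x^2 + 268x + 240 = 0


Let p(x) = x^4 + 17x^3 + 104x^2 + 268x + 240. By the rational root theorem (leading coefficient 1), any rational root is an integer divisor of 240: try ±1, ±2, ... in turn.
Test x = 1: value = 630 ≠ 0.
Test x = -1: value = 60 ≠ 0.
Test x = 2: value = 1344 ≠ 0.
Test x = -2: value = 0 ✓, so (x + 2) is a factor.
Synthetic division by (x + 2): bring down 1; 1(-2) + 17 = 15; 15(-2) + 104 = 74; 74(-2) + 268 = 120; 120(-2) + 240 = 0 → quotient x^3 + 15x^2 + 74x + 120, remainder 0.
Continue with the quotient x^3 + 15x^2 + 74x + 120 (candidates must divide 120; re-test x = -2 first in case it repeats).
Test x = -2: value = 24 ≠ 0.
Test x = 3: value = 504 ≠ 0.
Test x = -3: value = 6 ≠ 0.
Test x = 4: value = 720 ≠ 0.
Test x = -4: value = 0 ✓, so (x + 4) is a factor.
Synthetic division by (x + 4): bring down 1; 1(-4) + 15 = 11; 11(-4) + 74 = 30; 30(-4) + 120 = 0 → quotient x^2 + 11x + 30, remainder 0.
Solve the quadratic x^2 + 11x + 30 = 0: discriminant = 11^2 - 4(1)(30) = 121 - 120 = 1.
sqrt(1) = 1, so x = (-11 ± 1)/2: x = -5 or x = -6.
Collecting all roots found:

x = -6, x = -5, x = -4, x = -2


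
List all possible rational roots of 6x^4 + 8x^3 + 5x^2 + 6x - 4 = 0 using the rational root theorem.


Rational root theorem: possible roots are ±p/q where:
  p divides the constant term (-4): p ∈ {1, 2, 4}
  q divides the leading coefficient (6): q ∈ {1, 2, 3, 6}

All possible rational roots: -4, -2, -4/3, -1, -2/3, -1/2, -1/3, -1/6, 1/6, 1/3, 1/2, 2/3, 1, 4/3, 2, 4

-4, -2, -4/3, -1, -2/3, -1/2, -1/3, -1/6, 1/6, 1/3, 1/2, 2/3, 1, 4/3, 2, 4


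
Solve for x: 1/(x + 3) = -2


Multiply both sides by (x + 3): 1 = -2(x + 3)
Distribute: 1 = -2x - 6
-2x = 1 + 6 = 7
x = -7/2

x = -7/2


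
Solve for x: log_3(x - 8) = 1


Convert to exponential form: x - 8 = 3^1 = 3
x = 3 + 8 = 11
Check: log_3(11 - 8) = log_3(3) = log_3(3) = 1 ✓

x = 11


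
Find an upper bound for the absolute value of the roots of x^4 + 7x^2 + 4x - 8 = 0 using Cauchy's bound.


Cauchy's bound: all roots r satisfy |r| <= 1 + max(|a_i/a_n|) for i = 0,...,n-1
where a_n is the leading coefficient.

Coefficients: [1, 0, 7, 4, -8]
Leading coefficient a_n = 1
Ratios |a_i/a_n|: 0, 7, 4, 8
Maximum ratio: 8
Cauchy's bound: |r| <= 1 + 8 = 9

Upper bound = 9


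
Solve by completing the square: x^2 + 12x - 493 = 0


Start: x^2 + 12x - 493 = 0
Move constant: x^2 + 12x = 493
Half of 12 is 6, squared is 36
Add 36 to both sides: x^2 + 12x + 36 = 529
(x + 6)^2 = 529
x + 6 = ±23
x = -6 + 23 = 17 or x = -6 - 23 = -29

x = -29, x = 17


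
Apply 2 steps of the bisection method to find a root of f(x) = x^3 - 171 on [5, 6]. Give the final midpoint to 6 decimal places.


f(x) = x^3 - 171
f(5) = -46 < 0
f(6) = 45 > 0

Step 1: midpoint = (5.000000 + 6.000000)/2 = 5.500000
  f(5.500000) = -4.625000
  f(mid) < 0, so root is in [5.500000, 6.000000]

Step 2: midpoint = (5.500000 + 6.000000)/2 = 5.750000
  f(5.750000) = 19.109375
  f(mid) > 0, so root is in [5.500000, 5.750000]

midpoint = 5.750000


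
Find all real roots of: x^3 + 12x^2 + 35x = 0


The constant term is 0, so x = 0 is a root. Factor out x:
  x(x^2 + 12x + 35) = 0
Solve the quadratic x^2 + 12x + 35 = 0: discriminant = 12^2 - 4(1)(35) = 144 - 140 = 4.
sqrt(4) = 2, so x = (-12 ± 2)/2: x = -5 or x = -7.

x = -7, x = -5, x = 0


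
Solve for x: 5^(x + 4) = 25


Express both sides with the same base.
25 = 5^2
Since the bases match, equate exponents: x + 4 = 2
So x = 2 - (4) = -2

x = -2


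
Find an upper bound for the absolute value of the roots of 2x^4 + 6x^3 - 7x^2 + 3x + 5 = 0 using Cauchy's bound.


Cauchy's bound: all roots r satisfy |r| <= 1 + max(|a_i/a_n|) for i = 0,...,n-1
where a_n is the leading coefficient.

Coefficients: [2, 6, -7, 3, 5]
Leading coefficient a_n = 2
Ratios |a_i/a_n|: 3, 7/2, 3/2, 5/2
Maximum ratio: 7/2
Cauchy's bound: |r| <= 1 + 7/2 = 9/2

Upper bound = 9/2


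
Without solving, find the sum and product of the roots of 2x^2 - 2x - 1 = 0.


By Vieta's formulas for ax^2 + bx + c = 0:
  Sum of roots = -b/a
  Product of roots = c/a

Here a = 2, b = -2, c = -1
Sum = -(-2)/2 = 1
Product = -1/2 = -1/2

Sum = 1, Product = -1/2


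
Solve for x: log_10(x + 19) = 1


Convert to exponential form: x + 19 = 10^1 = 10
x = 10 - 19 = -9
Check: log_10(-9 + 19) = log_10(10) = log_10(10) = 1 ✓

x = -9


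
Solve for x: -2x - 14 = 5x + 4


Starting with: -2x - 14 = 5x + 4
Move all x terms to left: (-2 - 5)x = 4 + 14
Simplify: -7x = 18
Divide both sides by -7: x = -18/7

x = -18/7


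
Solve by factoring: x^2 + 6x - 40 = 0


We need two numbers that multiply to -40 and add to 6.
Those numbers are -4 and 10 (since (-4) * 10 = -40 and (-4) + 10 = 6).
So x^2 + 6x - 40 = (x - 4)(x + 10) = 0
Setting each factor to zero: x = 4 or x = -10

x = -10, x = 4


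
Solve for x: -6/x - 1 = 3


Subtract -1 from both sides: -6/x = 4
Multiply both sides by x: -6 = 4 * x
Divide by 4: x = -3/2

x = -3/2


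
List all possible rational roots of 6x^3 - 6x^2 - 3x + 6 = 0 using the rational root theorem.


Rational root theorem: possible roots are ±p/q where:
  p divides the constant term (6): p ∈ {1, 2, 3, 6}
  q divides the leading coefficient (6): q ∈ {1, 2, 3, 6}

All possible rational roots: -6, -3, -2, -3/2, -1, -2/3, -1/2, -1/3, -1/6, 1/6, 1/3, 1/2, 2/3, 1, 3/2, 2, 3, 6

-6, -3, -2, -3/2, -1, -2/3, -1/2, -1/3, -1/6, 1/6, 1/3, 1/2, 2/3, 1, 3/2, 2, 3, 6


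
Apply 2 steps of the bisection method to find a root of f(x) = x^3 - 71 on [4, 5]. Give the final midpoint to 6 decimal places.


f(x) = x^3 - 71
f(4) = -7 < 0
f(5) = 54 > 0

Step 1: midpoint = (4.000000 + 5.000000)/2 = 4.500000
  f(4.500000) = 20.125000
  f(mid) > 0, so root is in [4.000000, 4.500000]

Step 2: midpoint = (4.000000 + 4.500000)/2 = 4.250000
  f(4.250000) = 5.765625
  f(mid) > 0, so root is in [4.000000, 4.250000]

midpoint = 4.250000


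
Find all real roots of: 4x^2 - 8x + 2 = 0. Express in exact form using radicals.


Using the quadratic formula: x = (-b ± sqrt(b^2 - 4ac)) / (2a)
Here a = 4, b = -8, c = 2
Discriminant = b^2 - 4ac = (-8)^2 - 4(4)(2) = 64 - 32 = 32
Since discriminant = 32 > 0, there are two real roots.
x = (8 ± 4*sqrt(2)) / 8
Simplifying: x = (2 ± sqrt(2)) / 2
Numerically: x ≈ 1.7071 or x ≈ 0.2929

x = (2 + sqrt(2)) / 2 or x = (2 - sqrt(2)) / 2


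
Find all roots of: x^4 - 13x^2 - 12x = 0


The constant term is 0, so x = 0 is a root. Factor out x:
  x^3 - 13x - 12 = 0
Let p(x) = x^3 - 13x - 12. By the rational root theorem (leading coefficient 1), any rational root is an integer divisor of 12: try ±1, ±2, ... in turn.
Test x = 1: value = -24 ≠ 0.
Test x = -1: value = 0 ✓, so (x + 1) is a factor.
Synthetic division by (x + 1): bring down 1; 1(-1) + 0 = -1; (-1)(-1) - 13 = -12; (-12)(-1) - 12 = 0 → quotient x^2 - x - 12, remainder 0.
Solve the quadratic x^2 - x - 12 = 0: discriminant = (-1)^2 - 4(1)(-12) = 1 + 48 = 49.
sqrt(49) = 7, so x = (1 ± 7)/2: x = 4 or x = -3.
Collecting all roots found:

x = -3, x = -1, x = 0, x = 4


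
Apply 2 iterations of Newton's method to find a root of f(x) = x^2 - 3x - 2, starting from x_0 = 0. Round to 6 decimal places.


Newton's method: x_(n+1) = x_n - f(x_n)/f'(x_n)
f(x) = x^2 - 3x - 2
f'(x) = 2x - 3

Iteration 1:
  f(0.000000) = -2.000000
  f'(0.000000) = -3.000000
  x_1 = 0.000000 - (-2.000000)/(-3.000000) = -0.666667

Iteration 2:
  f(-0.666667) = 0.444444
  f'(-0.666667) = -4.333333
  x_2 = -0.666667 - (0.444444)/(-4.333333) = -0.564103

x_2 = -0.564103


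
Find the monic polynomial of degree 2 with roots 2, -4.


A monic polynomial with roots 2, -4 is:
p(x) = (x - 2)(x + 4)
After multiplying by (x - 2): x - 2
After multiplying by (x + 4): x^2 + 2x - 8

x^2 + 2x - 8


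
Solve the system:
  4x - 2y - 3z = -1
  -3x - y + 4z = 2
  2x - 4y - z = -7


Using Cramer's rule. Expand each determinant along the first row.
D  = 4*[(-1)*(-1) - 4*(-4)] - (-2)*[(-3)*(-1) - 4*2] + (-3)*[(-3)*(-4) - (-1)*2]
  = 4*(17) - (-2)*(-5) + (-3)*(14) = 16
Dx = (-1)*[(-1)*(-1) - 4*(-4)] - (-2)*[2*(-1) - 4*(-7)] + (-3)*[2*(-4) - (-1)*(-7)]
  = (-1)*(17) - (-2)*(26) + (-3)*(-15) = 80
Dy = 4*[2*(-1) - 4*(-7)] - (-1)*[(-3)*(-1) - 4*2] + (-3)*[(-3)*(-7) - 2*2]
  = 4*(26) - (-1)*(-5) + (-3)*(17) = 48
Dz = 4*[(-1)*(-7) - 2*(-4)] - (-2)*[(-3)*(-7) - 2*2] + (-1)*[(-3)*(-4) - (-1)*2]
  = 4*(15) - (-2)*(17) + (-1)*(14) = 80
x = Dx/D = 80/16 = 5, y = Dy/D = 48/16 = 3, z = Dz/D = 80/16 = 5
Check eq1: (4)(5) + (-2)(3) + (-3)(5) = -1 = -1 ✓
Check eq2: (-3)(5) + (-1)(3) + (4)(5) = 2 = 2 ✓
Check eq3: (2)(5) + (-4)(3) + (-1)(5) = -7 = -7 ✓

x = 5, y = 3, z = 5


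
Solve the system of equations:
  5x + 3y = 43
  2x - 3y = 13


Using Cramer's rule:
Determinant D = (5)(-3) - (2)(3) = -15 - 6 = -21
Dx = (43)(-3) - (13)(3) = -129 - 39 = -168
Dy = (5)(13) - (2)(43) = 65 - 86 = -21
x = Dx/D = -168/-21 = 8
y = Dy/D = -21/-21 = 1

x = 8, y = 1


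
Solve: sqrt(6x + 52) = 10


Square both sides: 6x + 52 = 10^2 = 100
6x = 100 - 52 = 48
x = 8
Check: sqrt(6*8 + 52) = sqrt(100) = 10 ✓

x = 8


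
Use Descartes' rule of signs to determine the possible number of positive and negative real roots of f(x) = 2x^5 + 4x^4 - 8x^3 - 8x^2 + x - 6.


Descartes' rule of signs:

For positive roots, count sign changes in f(x) = 2x^5 + 4x^4 - 8x^3 - 8x^2 + x - 6:
Signs of coefficients: +, +, -, -, +, -
Number of sign changes: 3
Possible positive real roots: 3, 1

For negative roots, examine f(-x) = -2x^5 + 4x^4 + 8x^3 - 8x^2 - x - 6:
Signs of coefficients: -, +, +, -, -, -
Number of sign changes: 2
Possible negative real roots: 2, 0

Positive roots: 3 or 1; Negative roots: 2 or 0


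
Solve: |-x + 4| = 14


An absolute value equation |expr| = 14 gives two cases:
Case 1: -x + 4 = 14
  -x = 10, so x = -10
Case 2: -x + 4 = -14
  -x = -18, so x = 18

x = -10, x = 18


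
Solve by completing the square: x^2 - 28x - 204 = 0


Start: x^2 - 28x - 204 = 0
Move constant: x^2 - 28x = 204
Half of -28 is -14, squared is 196
Add 196 to both sides: x^2 - 28x + 196 = 400
(x - 14)^2 = 400
x - 14 = ±20
x = 14 + 20 = 34 or x = 14 - 20 = -6

x = -6, x = 34


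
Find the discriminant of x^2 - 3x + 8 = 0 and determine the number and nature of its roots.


For ax^2 + bx + c = 0, discriminant D = b^2 - 4ac
Here a = 1, b = -3, c = 8
D = (-3)^2 - 4(1)(8) = 9 - 32 = -23

D = -23 < 0
The equation has no real roots (2 complex conjugate roots).

Discriminant = -23, no real roots (2 complex conjugate roots)


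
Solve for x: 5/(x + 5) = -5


Multiply both sides by (x + 5): 5 = -5(x + 5)
Distribute: 5 = -5x - 25
-5x = 5 + 25 = 30
x = -6

x = -6


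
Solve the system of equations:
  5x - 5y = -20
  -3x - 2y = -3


Using Cramer's rule:
Determinant D = (5)(-2) - (-3)(-5) = -10 - 15 = -25
Dx = (-20)(-2) - (-3)(-5) = 40 - 15 = 25
Dy = (5)(-3) - (-3)(-20) = -15 - 60 = -75
x = Dx/D = 25/-25 = -1
y = Dy/D = -75/-25 = 3

x = -1, y = 3


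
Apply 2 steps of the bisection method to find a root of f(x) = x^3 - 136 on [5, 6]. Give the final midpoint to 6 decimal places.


f(x) = x^3 - 136
f(5) = -11 < 0
f(6) = 80 > 0

Step 1: midpoint = (5.000000 + 6.000000)/2 = 5.500000
  f(5.500000) = 30.375000
  f(mid) > 0, so root is in [5.000000, 5.500000]

Step 2: midpoint = (5.000000 + 5.500000)/2 = 5.250000
  f(5.250000) = 8.703125
  f(mid) > 0, so root is in [5.000000, 5.250000]

midpoint = 5.250000


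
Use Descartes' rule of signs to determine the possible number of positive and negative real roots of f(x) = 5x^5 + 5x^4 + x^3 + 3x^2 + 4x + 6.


Descartes' rule of signs:

For positive roots, count sign changes in f(x) = 5x^5 + 5x^4 + x^3 + 3x^2 + 4x + 6:
Signs of coefficients: +, +, +, +, +, +
Number of sign changes: 0
Possible positive real roots: 0

For negative roots, examine f(-x) = -5x^5 + 5x^4 - x^3 + 3x^2 - 4x + 6:
Signs of coefficients: -, +, -, +, -, +
Number of sign changes: 5
Possible negative real roots: 5, 3, 1

Positive roots: 0; Negative roots: 5 or 3 or 1


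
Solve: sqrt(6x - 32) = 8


Square both sides: 6x - 32 = 8^2 = 64
6x = 64 + 32 = 96
x = 16
Check: sqrt(6*16 - 32) = sqrt(64) = 8 ✓

x = 16


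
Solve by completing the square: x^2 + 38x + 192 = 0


Start: x^2 + 38x + 192 = 0
Move constant: x^2 + 38x = -192
Half of 38 is 19, squared is 361
Add 361 to both sides: x^2 + 38x + 361 = 169
(x + 19)^2 = 169
x + 19 = ±13
x = -19 + 13 = -6 or x = -19 - 13 = -32

x = -32, x = -6


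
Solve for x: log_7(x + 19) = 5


Convert to exponential form: x + 19 = 7^5 = 16807
x = 16807 - 19 = 16788
Check: log_7(16788 + 19) = log_7(16807) = log_7(16807) = 5 ✓

x = 16788


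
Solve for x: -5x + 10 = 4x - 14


Starting with: -5x + 10 = 4x - 14
Move all x terms to left: (-5 - 4)x = -14 - 10
Simplify: -9x = -24
Divide both sides by -9: x = 8/3

x = 8/3


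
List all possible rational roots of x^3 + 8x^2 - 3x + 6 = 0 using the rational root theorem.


Rational root theorem: possible roots are ±p/q where:
  p divides the constant term (6): p ∈ {1, 2, 3, 6}
  q divides the leading coefficient (1): q ∈ {1}

All possible rational roots: -6, -3, -2, -1, 1, 2, 3, 6

-6, -3, -2, -1, 1, 2, 3, 6


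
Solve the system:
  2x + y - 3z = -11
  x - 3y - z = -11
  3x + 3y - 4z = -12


Using Cramer's rule. Expand each determinant along the first row.
D  = 2*[(-3)*(-4) - (-1)*3] - 1*[1*(-4) - (-1)*3] + (-3)*[1*3 - (-3)*3]
  = 2*(15) - 1*(-1) + (-3)*(12) = -5
Dx = (-11)*[(-3)*(-4) - (-1)*3] - 1*[(-11)*(-4) - (-1)*(-12)] + (-3)*[(-11)*3 - (-3)*(-12)]
  = (-11)*(15) - 1*(32) + (-3)*(-69) = 10
Dy = 2*[(-11)*(-4) - (-1)*(-12)] - (-11)*[1*(-4) - (-1)*3] + (-3)*[1*(-12) - (-11)*3]
  = 2*(32) - (-11)*(-1) + (-3)*(21) = -10
Dz = 2*[(-3)*(-12) - (-11)*3] - 1*[1*(-12) - (-11)*3] + (-11)*[1*3 - (-3)*3]
  = 2*(69) - 1*(21) + (-11)*(12) = -15
x = Dx/D = 10/-5 = -2, y = Dy/D = -10/-5 = 2, z = Dz/D = -15/-5 = 3
Check eq1: (2)(-2) + (1)(2) + (-3)(3) = -11 = -11 ✓
Check eq2: (1)(-2) + (-3)(2) + (-1)(3) = -11 = -11 ✓
Check eq3: (3)(-2) + (3)(2) + (-4)(3) = -12 = -12 ✓

x = -2, y = 2, z = 3


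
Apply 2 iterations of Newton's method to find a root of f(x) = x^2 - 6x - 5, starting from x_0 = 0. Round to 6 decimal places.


Newton's method: x_(n+1) = x_n - f(x_n)/f'(x_n)
f(x) = x^2 - 6x - 5
f'(x) = 2x - 6

Iteration 1:
  f(0.000000) = -5.000000
  f'(0.000000) = -6.000000
  x_1 = 0.000000 - (-5.000000)/(-6.000000) = -0.833333

Iteration 2:
  f(-0.833333) = 0.694444
  f'(-0.833333) = -7.666667
  x_2 = -0.833333 - (0.694444)/(-7.666667) = -0.742754

x_2 = -0.742754


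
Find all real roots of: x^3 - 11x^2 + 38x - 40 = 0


Let p(x) = x^3 - 11x^2 + 38x - 40. By the rational root theorem (leading coefficient 1), any rational root is an integer divisor of 40: try ±1, ±2, ... in turn.
Test x = 1: value = -12 ≠ 0.
Test x = -1: value = -90 ≠ 0.
Test x = 2: value = 0 ✓, so (x - 2) is a factor.
Synthetic division by (x - 2): bring down 1; 1(2) - 11 = -9; (-9)(2) + 38 = 20; 20(2) - 40 = 0 → quotient x^2 - 9x + 20, remainder 0.
Solve the quadratic x^2 - 9x + 20 = 0: discriminant = (-9)^2 - 4(1)(20) = 81 - 80 = 1.
sqrt(1) = 1, so x = (9 ± 1)/2: x = 5 or x = 4.

x = 2, x = 4, x = 5


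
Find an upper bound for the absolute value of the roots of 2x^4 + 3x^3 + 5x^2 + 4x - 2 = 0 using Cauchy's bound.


Cauchy's bound: all roots r satisfy |r| <= 1 + max(|a_i/a_n|) for i = 0,...,n-1
where a_n is the leading coefficient.

Coefficients: [2, 3, 5, 4, -2]
Leading coefficient a_n = 2
Ratios |a_i/a_n|: 3/2, 5/2, 2, 1
Maximum ratio: 5/2
Cauchy's bound: |r| <= 1 + 5/2 = 7/2

Upper bound = 7/2


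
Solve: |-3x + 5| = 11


An absolute value equation |expr| = 11 gives two cases:
Case 1: -3x + 5 = 11
  -3x = 6, so x = -2
Case 2: -3x + 5 = -11
  -3x = -16, so x = 16/3

x = -2, x = 16/3


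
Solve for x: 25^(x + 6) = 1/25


Express both sides with the same base.
1/25 = 25^(-1)
Since the bases match, equate exponents: x + 6 = -1
So x = -1 - (6) = -7

x = -7


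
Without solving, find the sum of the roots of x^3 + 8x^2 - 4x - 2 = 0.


By Vieta's formulas for x^3 + bx^2 + cx + d = 0:
  r1 + r2 + r3 = -b/a = -8
  r1*r2 + r1*r3 + r2*r3 = c/a = -4
  r1*r2*r3 = -d/a = 2


Sum = -8


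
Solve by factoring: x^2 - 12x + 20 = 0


We need two numbers that multiply to 20 and add to -12.
Those numbers are -10 and -2 (since (-10) * (-2) = 20 and (-10) + (-2) = -12).
So x^2 - 12x + 20 = (x - 10)(x - 2) = 0
Setting each factor to zero: x = 10 or x = 2

x = 2, x = 10


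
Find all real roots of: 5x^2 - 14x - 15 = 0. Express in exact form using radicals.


Using the quadratic formula: x = (-b ± sqrt(b^2 - 4ac)) / (2a)
Here a = 5, b = -14, c = -15
Discriminant = b^2 - 4ac = (-14)^2 - 4(5)(-15) = 196 + 300 = 496
Since discriminant = 496 > 0, there are two real roots.
x = (14 ± 4*sqrt(31)) / 10
Simplifying: x = (7 ± 2*sqrt(31)) / 5
Numerically: x ≈ 3.6271 or x ≈ -0.8271

x = (7 + 2*sqrt(31)) / 5 or x = (7 - 2*sqrt(31)) / 5


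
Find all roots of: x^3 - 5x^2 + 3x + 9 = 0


Let p(x) = x^3 - 5x^2 + 3x + 9. By the rational root theorem (leading coefficient 1), any rational root is an integer divisor of 9: try ±1, ±2, ... in turn.
Test x = 1: value = 8 ≠ 0.
Test x = -1: value = 0 ✓, so (x + 1) is a factor.
Synthetic division by (x + 1): bring down 1; 1(-1) - 5 = -6; (-6)(-1) + 3 = 9; 9(-1) + 9 = 0 → quotient x^2 - 6x + 9, remainder 0.
Solve the quadratic x^2 - 6x + 9 = 0: discriminant = (-6)^2 - 4(1)(9) = 36 - 36 = 0.
Discriminant = 0, so a double root: x = 6/2 = 3.
Collecting all roots found:

x = -1, x = 3 (multiplicity 2)


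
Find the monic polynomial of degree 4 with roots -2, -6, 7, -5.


A monic polynomial with roots -2, -6, 7, -5 is:
p(x) = (x + 2)(x + 6)(x - 7)(x + 5)
After multiplying by (x + 2): x + 2
After multiplying by (x + 6): x^2 + 8x + 12
After multiplying by (x - 7): x^3 + x^2 - 44x - 84
After multiplying by (x + 5): x^4 + 6x^3 - 39x^2 - 304x - 420

x^4 + 6x^3 - 39x^2 - 304x - 420


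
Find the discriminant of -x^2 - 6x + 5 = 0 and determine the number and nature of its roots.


For ax^2 + bx + c = 0, discriminant D = b^2 - 4ac
Here a = -1, b = -6, c = 5
D = (-6)^2 - 4(-1)(5) = 36 + 20 = 56

D = 56 > 0 but not a perfect square
The equation has 2 distinct real irrational roots.

Discriminant = 56, 2 distinct real irrational roots


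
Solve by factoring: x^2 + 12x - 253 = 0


We need two numbers that multiply to -253 and add to 12.
Those numbers are 23 and -11 (since 23 * (-11) = -253 and 23 + (-11) = 12).
So x^2 + 12x - 253 = (x + 23)(x - 11) = 0
Setting each factor to zero: x = -23 or x = 11

x = -23, x = 11


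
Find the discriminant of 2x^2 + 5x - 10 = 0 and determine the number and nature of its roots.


For ax^2 + bx + c = 0, discriminant D = b^2 - 4ac
Here a = 2, b = 5, c = -10
D = (5)^2 - 4(2)(-10) = 25 + 80 = 105

D = 105 > 0 but not a perfect square
The equation has 2 distinct real irrational roots.

Discriminant = 105, 2 distinct real irrational roots


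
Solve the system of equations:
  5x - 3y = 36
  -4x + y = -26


Using Cramer's rule:
Determinant D = (5)(1) - (-4)(-3) = 5 - 12 = -7
Dx = (36)(1) - (-26)(-3) = 36 - 78 = -42
Dy = (5)(-26) - (-4)(36) = -130 + 144 = 14
x = Dx/D = -42/-7 = 6
y = Dy/D = 14/-7 = -2

x = 6, y = -2


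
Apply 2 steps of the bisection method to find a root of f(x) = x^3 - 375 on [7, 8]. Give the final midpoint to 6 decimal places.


f(x) = x^3 - 375
f(7) = -32 < 0
f(8) = 137 > 0

Step 1: midpoint = (7.000000 + 8.000000)/2 = 7.500000
  f(7.500000) = 46.875000
  f(mid) > 0, so root is in [7.000000, 7.500000]

Step 2: midpoint = (7.000000 + 7.500000)/2 = 7.250000
  f(7.250000) = 6.078125
  f(mid) > 0, so root is in [7.000000, 7.250000]

midpoint = 7.250000


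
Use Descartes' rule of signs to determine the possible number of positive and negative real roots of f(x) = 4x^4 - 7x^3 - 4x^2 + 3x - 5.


Descartes' rule of signs:

For positive roots, count sign changes in f(x) = 4x^4 - 7x^3 - 4x^2 + 3x - 5:
Signs of coefficients: +, -, -, +, -
Number of sign changes: 3
Possible positive real roots: 3, 1

For negative roots, examine f(-x) = 4x^4 + 7x^3 - 4x^2 - 3x - 5:
Signs of coefficients: +, +, -, -, -
Number of sign changes: 1
Possible negative real roots: 1

Positive roots: 3 or 1; Negative roots: 1


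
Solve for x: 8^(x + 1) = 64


Express both sides with the same base.
64 = 8^2
Since the bases match, equate exponents: x + 1 = 2
So x = 2 - (1) = 1

x = 1


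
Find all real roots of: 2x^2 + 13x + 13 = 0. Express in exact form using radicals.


Using the quadratic formula: x = (-b ± sqrt(b^2 - 4ac)) / (2a)
Here a = 2, b = 13, c = 13
Discriminant = b^2 - 4ac = 13^2 - 4(2)(13) = 169 - 104 = 65
Since discriminant = 65 > 0, there are two real roots.
x = (-13 ± sqrt(65)) / 4
Numerically: x ≈ -1.2344 or x ≈ -5.2656

x = (-13 + sqrt(65)) / 4 or x = (-13 - sqrt(65)) / 4


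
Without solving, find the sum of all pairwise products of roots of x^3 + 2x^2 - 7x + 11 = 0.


By Vieta's formulas for x^3 + bx^2 + cx + d = 0:
  r1 + r2 + r3 = -b/a = -2
  r1*r2 + r1*r3 + r2*r3 = c/a = -7
  r1*r2*r3 = -d/a = -11


Sum of pairwise products = -7


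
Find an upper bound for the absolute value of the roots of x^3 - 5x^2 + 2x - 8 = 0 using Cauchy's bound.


Cauchy's bound: all roots r satisfy |r| <= 1 + max(|a_i/a_n|) for i = 0,...,n-1
where a_n is the leading coefficient.

Coefficients: [1, -5, 2, -8]
Leading coefficient a_n = 1
Ratios |a_i/a_n|: 5, 2, 8
Maximum ratio: 8
Cauchy's bound: |r| <= 1 + 8 = 9

Upper bound = 9


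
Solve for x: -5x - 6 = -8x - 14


Starting with: -5x - 6 = -8x - 14
Move all x terms to left: (-5 + 8)x = -14 + 6
Simplify: 3x = -8
Divide both sides by 3: x = -8/3

x = -8/3


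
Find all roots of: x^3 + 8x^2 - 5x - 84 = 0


Let p(x) = x^3 + 8x^2 - 5x - 84. By the rational root theorem (leading coefficient 1), any rational root is an integer divisor of 84: try ±1, ±2, ... in turn.
Test x = 1: value = -80 ≠ 0.
Test x = -1: value = -72 ≠ 0.
Test x = 2: value = -54 ≠ 0.
Test x = -2: value = -50 ≠ 0.
Test x = 3: value = 0 ✓, so (x - 3) is a factor.
Synthetic division by (x - 3): bring down 1; 1(3) + 8 = 11; 11(3) - 5 = 28; 28(3) - 84 = 0 → quotient x^2 + 11x + 28, remainder 0.
Solve the quadratic x^2 + 11x + 28 = 0: discriminant = 11^2 - 4(1)(28) = 121 - 112 = 9.
sqrt(9) = 3, so x = (-11 ± 3)/2: x = -4 or x = -7.
Collecting all roots found:

x = -7, x = -4, x = 3


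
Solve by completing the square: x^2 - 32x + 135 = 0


Start: x^2 - 32x + 135 = 0
Move constant: x^2 - 32x = -135
Half of -32 is -16, squared is 256
Add 256 to both sides: x^2 - 32x + 256 = 121
(x - 16)^2 = 121
x - 16 = ±11
x = 16 + 11 = 27 or x = 16 - 11 = 5

x = 5, x = 27


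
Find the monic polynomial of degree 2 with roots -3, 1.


A monic polynomial with roots -3, 1 is:
p(x) = (x + 3)(x - 1)
After multiplying by (x + 3): x + 3
After multiplying by (x - 1): x^2 + 2x - 3

x^2 + 2x - 3


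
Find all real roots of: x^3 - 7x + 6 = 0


Let p(x) = x^3 - 7x + 6. By the rational root theorem (leading coefficient 1), any rational root is an integer divisor of 6: try ±1, ±2, ... in turn.
Test x = 1: value = 0 ✓, so (x - 1) is a factor.
Synthetic division by (x - 1): bring down 1; 1(1) + 0 = 1; 1(1) - 7 = -6; (-6)(1) + 6 = 0 → quotient x^2 + x - 6, remainder 0.
Solve the quadratic x^2 + x - 6 = 0: discriminant = 1^2 - 4(1)(-6) = 1 + 24 = 25.
sqrt(25) = 5, so x = (-1 ± 5)/2: x = 2 or x = -3.

x = -3, x = 1, x = 2


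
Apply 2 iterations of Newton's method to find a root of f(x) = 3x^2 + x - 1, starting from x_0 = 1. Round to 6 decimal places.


Newton's method: x_(n+1) = x_n - f(x_n)/f'(x_n)
f(x) = 3x^2 + x - 1
f'(x) = 6x + 1

Iteration 1:
  f(1.000000) = 3.000000
  f'(1.000000) = 7.000000
  x_1 = 1.000000 - (3.000000)/(7.000000) = 0.571429

Iteration 2:
  f(0.571429) = 0.551020
  f'(0.571429) = 4.428571
  x_2 = 0.571429 - (0.551020)/(4.428571) = 0.447005

x_2 = 0.447005


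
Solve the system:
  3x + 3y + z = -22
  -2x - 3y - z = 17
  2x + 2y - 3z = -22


Using Cramer's rule. Expand each determinant along the first row.
D  = 3*[(-3)*(-3) - (-1)*2] - 3*[(-2)*(-3) - (-1)*2] + 1*[(-2)*2 - (-3)*2]
  = 3*(11) - 3*(8) + 1*(2) = 11
Dx = (-22)*[(-3)*(-3) - (-1)*2] - 3*[17*(-3) - (-1)*(-22)] + 1*[17*2 - (-3)*(-22)]
  = (-22)*(11) - 3*(-73) + 1*(-32) = -55
Dy = 3*[17*(-3) - (-1)*(-22)] - (-22)*[(-2)*(-3) - (-1)*2] + 1*[(-2)*(-22) - 17*2]
  = 3*(-73) - (-22)*(8) + 1*(10) = -33
Dz = 3*[(-3)*(-22) - 17*2] - 3*[(-2)*(-22) - 17*2] + (-22)*[(-2)*2 - (-3)*2]
  = 3*(32) - 3*(10) + (-22)*(2) = 22
x = Dx/D = -55/11 = -5, y = Dy/D = -33/11 = -3, z = Dz/D = 22/11 = 2
Check eq1: (3)(-5) + (3)(-3) + (1)(2) = -22 = -22 ✓
Check eq2: (-2)(-5) + (-3)(-3) + (-1)(2) = 17 = 17 ✓
Check eq3: (2)(-5) + (2)(-3) + (-3)(2) = -22 = -22 ✓

x = -5, y = -3, z = 2


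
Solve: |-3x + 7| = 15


An absolute value equation |expr| = 15 gives two cases:
Case 1: -3x + 7 = 15
  -3x = 8, so x = -8/3
Case 2: -3x + 7 = -15
  -3x = -22, so x = 22/3

x = -8/3, x = 22/3


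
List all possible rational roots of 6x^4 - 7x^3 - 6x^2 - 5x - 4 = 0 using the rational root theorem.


Rational root theorem: possible roots are ±p/q where:
  p divides the constant term (-4): p ∈ {1, 2, 4}
  q divides the leading coefficient (6): q ∈ {1, 2, 3, 6}

All possible rational roots: -4, -2, -4/3, -1, -2/3, -1/2, -1/3, -1/6, 1/6, 1/3, 1/2, 2/3, 1, 4/3, 2, 4

-4, -2, -4/3, -1, -2/3, -1/2, -1/3, -1/6, 1/6, 1/3, 1/2, 2/3, 1, 4/3, 2, 4


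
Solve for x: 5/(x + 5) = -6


Multiply both sides by (x + 5): 5 = -6(x + 5)
Distribute: 5 = -6x - 30
-6x = 5 + 30 = 35
x = -35/6

x = -35/6


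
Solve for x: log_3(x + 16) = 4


Convert to exponential form: x + 16 = 3^4 = 81
x = 81 - 16 = 65
Check: log_3(65 + 16) = log_3(81) = log_3(81) = 4 ✓

x = 65


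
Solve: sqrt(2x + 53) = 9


Square both sides: 2x + 53 = 9^2 = 81
2x = 81 - 53 = 28
x = 14
Check: sqrt(2*14 + 53) = sqrt(81) = 9 ✓

x = 14


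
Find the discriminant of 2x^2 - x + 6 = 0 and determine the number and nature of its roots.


For ax^2 + bx + c = 0, discriminant D = b^2 - 4ac
Here a = 2, b = -1, c = 6
D = (-1)^2 - 4(2)(6) = 1 - 48 = -47

D = -47 < 0
The equation has no real roots (2 complex conjugate roots).

Discriminant = -47, no real roots (2 complex conjugate roots)


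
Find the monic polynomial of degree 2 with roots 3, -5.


A monic polynomial with roots 3, -5 is:
p(x) = (x - 3)(x + 5)
After multiplying by (x - 3): x - 3
After multiplying by (x + 5): x^2 + 2x - 15

x^2 + 2x - 15


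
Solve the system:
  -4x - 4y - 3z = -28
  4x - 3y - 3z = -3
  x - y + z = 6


Using Cramer's rule. Expand each determinant along the first row.
D  = (-4)*[(-3)*1 - (-3)*(-1)] - (-4)*[4*1 - (-3)*1] + (-3)*[4*(-1) - (-3)*1]
  = (-4)*(-6) - (-4)*(7) + (-3)*(-1) = 55
Dx = (-28)*[(-3)*1 - (-3)*(-1)] - (-4)*[(-3)*1 - (-3)*6] + (-3)*[(-3)*(-1) - (-3)*6]
  = (-28)*(-6) - (-4)*(15) + (-3)*(21) = 165
Dy = (-4)*[(-3)*1 - (-3)*6] - (-28)*[4*1 - (-3)*1] + (-3)*[4*6 - (-3)*1]
  = (-4)*(15) - (-28)*(7) + (-3)*(27) = 55
Dz = (-4)*[(-3)*6 - (-3)*(-1)] - (-4)*[4*6 - (-3)*1] + (-28)*[4*(-1) - (-3)*1]
  = (-4)*(-21) - (-4)*(27) + (-28)*(-1) = 220
x = Dx/D = 165/55 = 3, y = Dy/D = 55/55 = 1, z = Dz/D = 220/55 = 4
Check eq1: (-4)(3) + (-4)(1) + (-3)(4) = -28 = -28 ✓
Check eq2: (4)(3) + (-3)(1) + (-3)(4) = -3 = -3 ✓
Check eq3: (1)(3) + (-1)(1) + (1)(4) = 6 = 6 ✓

x = 3, y = 1, z = 4


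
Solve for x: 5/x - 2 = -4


Subtract -2 from both sides: 5/x = -2
Multiply both sides by x: 5 = -2 * x
Divide by -2: x = -5/2

x = -5/2


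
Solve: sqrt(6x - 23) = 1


Square both sides: 6x - 23 = 1^2 = 1
6x = 1 + 23 = 24
x = 4
Check: sqrt(6*4 - 23) = sqrt(1) = 1 ✓

x = 4


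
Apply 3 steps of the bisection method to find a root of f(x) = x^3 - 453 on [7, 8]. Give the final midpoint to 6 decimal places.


f(x) = x^3 - 453
f(7) = -110 < 0
f(8) = 59 > 0

Step 1: midpoint = (7.000000 + 8.000000)/2 = 7.500000
  f(7.500000) = -31.125000
  f(mid) < 0, so root is in [7.500000, 8.000000]

Step 2: midpoint = (7.500000 + 8.000000)/2 = 7.750000
  f(7.750000) = 12.484375
  f(mid) > 0, so root is in [7.500000, 7.750000]

Step 3: midpoint = (7.500000 + 7.750000)/2 = 7.625000
  f(7.625000) = -9.677734
  f(mid) < 0, so root is in [7.625000, 7.750000]

midpoint = 7.625000


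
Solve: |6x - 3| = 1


An absolute value equation |expr| = 1 gives two cases:
Case 1: 6x - 3 = 1
  6x = 4, so x = 2/3
Case 2: 6x - 3 = -1
  6x = 2, so x = 1/3

x = 1/3, x = 2/3


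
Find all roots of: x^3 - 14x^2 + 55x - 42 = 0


Let p(x) = x^3 - 14x^2 + 55x - 42. By the rational root theorem (leading coefficient 1), any rational root is an integer divisor of 42: try ±1, ±2, ... in turn.
Test x = 1: value = 0 ✓, so (x - 1) is a factor.
Synthetic division by (x - 1): bring down 1; 1(1) - 14 = -13; (-13)(1) + 55 = 42; 42(1) - 42 = 0 → quotient x^2 - 13x + 42, remainder 0.
Solve the quadratic x^2 - 13x + 42 = 0: discriminant = (-13)^2 - 4(1)(42) = 169 - 168 = 1.
sqrt(1) = 1, so x = (13 ± 1)/2: x = 7 or x = 6.
Collecting all roots found:

x = 1, x = 6, x = 7


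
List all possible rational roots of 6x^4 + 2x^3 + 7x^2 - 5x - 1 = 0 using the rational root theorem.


Rational root theorem: possible roots are ±p/q where:
  p divides the constant term (-1): p ∈ {1}
  q divides the leading coefficient (6): q ∈ {1, 2, 3, 6}

All possible rational roots: -1, -1/2, -1/3, -1/6, 1/6, 1/3, 1/2, 1

-1, -1/2, -1/3, -1/6, 1/6, 1/3, 1/2, 1


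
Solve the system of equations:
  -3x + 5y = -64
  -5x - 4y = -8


Using Cramer's rule:
Determinant D = (-3)(-4) - (-5)(5) = 12 + 25 = 37
Dx = (-64)(-4) - (-8)(5) = 256 + 40 = 296
Dy = (-3)(-8) - (-5)(-64) = 24 - 320 = -296
x = Dx/D = 296/37 = 8
y = Dy/D = -296/37 = -8

x = 8, y = -8


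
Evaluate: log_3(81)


We need the exponent such that 3^? = 81
3^4 = 81
Therefore log_3(81) = 4

4


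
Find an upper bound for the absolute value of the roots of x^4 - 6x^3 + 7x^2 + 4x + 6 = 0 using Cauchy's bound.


Cauchy's bound: all roots r satisfy |r| <= 1 + max(|a_i/a_n|) for i = 0,...,n-1
where a_n is the leading coefficient.

Coefficients: [1, -6, 7, 4, 6]
Leading coefficient a_n = 1
Ratios |a_i/a_n|: 6, 7, 4, 6
Maximum ratio: 7
Cauchy's bound: |r| <= 1 + 7 = 8

Upper bound = 8


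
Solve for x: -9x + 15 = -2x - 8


Starting with: -9x + 15 = -2x - 8
Move all x terms to left: (-9 + 2)x = -8 - 15
Simplify: -7x = -23
Divide both sides by -7: x = 23/7

x = 23/7


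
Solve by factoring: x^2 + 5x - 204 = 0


We need two numbers that multiply to -204 and add to 5.
Those numbers are -12 and 17 (since (-12) * 17 = -204 and (-12) + 17 = 5).
So x^2 + 5x - 204 = (x - 12)(x + 17) = 0
Setting each factor to zero: x = 12 or x = -17

x = -17, x = 12


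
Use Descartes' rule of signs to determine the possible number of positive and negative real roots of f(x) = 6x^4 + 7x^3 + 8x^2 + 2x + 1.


Descartes' rule of signs:

For positive roots, count sign changes in f(x) = 6x^4 + 7x^3 + 8x^2 + 2x + 1:
Signs of coefficients: +, +, +, +, +
Number of sign changes: 0
Possible positive real roots: 0

For negative roots, examine f(-x) = 6x^4 - 7x^3 + 8x^2 - 2x + 1:
Signs of coefficients: +, -, +, -, +
Number of sign changes: 4
Possible negative real roots: 4, 2, 0

Positive roots: 0; Negative roots: 4 or 2 or 0


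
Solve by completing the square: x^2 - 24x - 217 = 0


Start: x^2 - 24x - 217 = 0
Move constant: x^2 - 24x = 217
Half of -24 is -12, squared is 144
Add 144 to both sides: x^2 - 24x + 144 = 361
(x - 12)^2 = 361
x - 12 = ±19
x = 12 + 19 = 31 or x = 12 - 19 = -7

x = -7, x = 31


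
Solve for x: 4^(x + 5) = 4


Express both sides with the same base.
4 = 4^1
Since the bases match, equate exponents: x + 5 = 1
So x = 1 - (5) = -4

x = -4


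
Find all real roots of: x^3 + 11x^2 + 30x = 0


The constant term is 0, so x = 0 is a root. Factor out x:
  x(x^2 + 11x + 30) = 0
Solve the quadratic x^2 + 11x + 30 = 0: discriminant = 11^2 - 4(1)(30) = 121 - 120 = 1.
sqrt(1) = 1, so x = (-11 ± 1)/2: x = -5 or x = -6.

x = -6, x = -5, x = 0


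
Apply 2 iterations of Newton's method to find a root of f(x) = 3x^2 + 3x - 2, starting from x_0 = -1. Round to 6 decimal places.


Newton's method: x_(n+1) = x_n - f(x_n)/f'(x_n)
f(x) = 3x^2 + 3x - 2
f'(x) = 6x + 3

Iteration 1:
  f(-1.000000) = -2.000000
  f'(-1.000000) = -3.000000
  x_1 = -1.000000 - (-2.000000)/(-3.000000) = -1.666667

Iteration 2:
  f(-1.666667) = 1.333333
  f'(-1.666667) = -7.000000
  x_2 = -1.666667 - (1.333333)/(-7.000000) = -1.476190

x_2 = -1.476190


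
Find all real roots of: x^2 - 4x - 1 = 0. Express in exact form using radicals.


Using the quadratic formula: x = (-b ± sqrt(b^2 - 4ac)) / (2a)
Here a = 1, b = -4, c = -1
Discriminant = b^2 - 4ac = (-4)^2 - 4(1)(-1) = 16 + 4 = 20
Since discriminant = 20 > 0, there are two real roots.
x = (4 ± 2*sqrt(5)) / 2
Simplifying: x = 2 ± sqrt(5)
Numerically: x ≈ 4.2361 or x ≈ -0.2361

x = 2 + sqrt(5) or x = 2 - sqrt(5)
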